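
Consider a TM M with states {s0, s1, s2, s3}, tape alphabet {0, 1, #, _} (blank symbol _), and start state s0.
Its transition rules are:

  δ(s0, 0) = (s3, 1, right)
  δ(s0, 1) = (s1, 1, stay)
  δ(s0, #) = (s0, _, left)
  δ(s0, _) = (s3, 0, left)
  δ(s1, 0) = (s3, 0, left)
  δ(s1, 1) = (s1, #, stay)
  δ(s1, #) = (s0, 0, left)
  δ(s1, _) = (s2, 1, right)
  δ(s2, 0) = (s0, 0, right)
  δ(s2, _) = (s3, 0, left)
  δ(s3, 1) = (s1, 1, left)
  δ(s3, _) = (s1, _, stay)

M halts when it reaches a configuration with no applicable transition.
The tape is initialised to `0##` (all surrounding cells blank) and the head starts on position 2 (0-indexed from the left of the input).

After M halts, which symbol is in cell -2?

1

state=s0 head=2 tape=__0#[#]   (s0,#)→(s0,_,left)
state=s0 head=1 tape=__0[#]_   (s0,#)→(s0,_,left)
state=s0 head=0 tape=__[0]__   (s0,0)→(s3,1,right)
state=s3 head=1 tape=__1[_]_   (s3,_)→(s1,_,stay)
state=s1 head=1 tape=__1[_]_   (s1,_)→(s2,1,right)
state=s2 head=2 tape=__11[_]   (s2,_)→(s3,0,left)
state=s3 head=1 tape=__1[1]0   (s3,1)→(s1,1,left)
state=s1 head=0 tape=__[1]10   (s1,1)→(s1,#,stay)
state=s1 head=0 tape=__[#]10   (s1,#)→(s0,0,left)
state=s0 head=-1 tape=_[_]010   (s0,_)→(s3,0,left)
state=s3 head=-2 tape=[_]0010   (s3,_)→(s1,_,stay)
state=s1 head=-2 tape=[_]0010   (s1,_)→(s2,1,right)
state=s2 head=-1 tape=1[0]010   (s2,0)→(s0,0,right)
state=s0 head=0 tape=10[0]10   (s0,0)→(s3,1,right)
state=s3 head=1 tape=101[1]0   (s3,1)→(s1,1,left)
state=s1 head=0 tape=10[1]10   (s1,1)→(s1,#,stay)
state=s1 head=0 tape=10[#]10   (s1,#)→(s0,0,left)
state=s0 head=-1 tape=1[0]010   (s0,0)→(s3,1,right)
state=s3 head=0 tape=11[0]10
Cell -2 holds 1 when M halts.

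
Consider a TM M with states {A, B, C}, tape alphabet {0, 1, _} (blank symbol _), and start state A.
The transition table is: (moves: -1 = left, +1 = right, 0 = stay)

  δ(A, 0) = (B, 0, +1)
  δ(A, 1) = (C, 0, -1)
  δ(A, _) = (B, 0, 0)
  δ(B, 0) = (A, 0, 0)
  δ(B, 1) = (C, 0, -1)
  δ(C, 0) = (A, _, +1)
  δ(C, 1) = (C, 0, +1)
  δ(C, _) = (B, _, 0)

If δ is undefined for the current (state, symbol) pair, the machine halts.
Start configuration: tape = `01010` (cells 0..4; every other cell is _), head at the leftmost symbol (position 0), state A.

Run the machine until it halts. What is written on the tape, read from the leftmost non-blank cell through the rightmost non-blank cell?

A | [0]1010_   read 0 → write 0, move +1, go to B
B | 0[1]010_   read 1 → write 0, move -1, go to C
C | [0]0010_   read 0 → write _, move +1, go to A
A | _[0]010_   read 0 → write 0, move +1, go to B
B | _0[0]10_   read 0 → write 0, move 0, go to A
A | _0[0]10_   read 0 → write 0, move +1, go to B
B | _00[1]0_   read 1 → write 0, move -1, go to C
C | _0[0]00_   read 0 → write _, move +1, go to A
A | _0_[0]0_   read 0 → write 0, move +1, go to B
B | _0_0[0]_   read 0 → write 0, move 0, go to A
A | _0_0[0]_   read 0 → write 0, move +1, go to B
B | _0_00[_]
The non-blank tape span at halt is 0_00.

0_00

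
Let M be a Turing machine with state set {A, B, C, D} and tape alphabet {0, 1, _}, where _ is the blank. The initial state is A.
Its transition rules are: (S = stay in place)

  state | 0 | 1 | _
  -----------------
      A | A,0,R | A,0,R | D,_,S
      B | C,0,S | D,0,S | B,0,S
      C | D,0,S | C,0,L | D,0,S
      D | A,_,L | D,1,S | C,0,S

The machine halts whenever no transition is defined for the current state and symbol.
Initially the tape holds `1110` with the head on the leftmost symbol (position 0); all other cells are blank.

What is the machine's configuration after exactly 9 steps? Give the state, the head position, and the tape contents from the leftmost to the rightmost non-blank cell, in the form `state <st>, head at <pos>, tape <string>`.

state=A head=0 tape=[1]110_   (A,1)→(A,0,R)
state=A head=1 tape=0[1]10_   (A,1)→(A,0,R)
state=A head=2 tape=00[1]0_   (A,1)→(A,0,R)
state=A head=3 tape=000[0]_   (A,0)→(A,0,R)
state=A head=4 tape=0000[_]   (A,_)→(D,_,S)
state=D head=4 tape=0000[_]   (D,_)→(C,0,S)
state=C head=4 tape=0000[0]   (C,0)→(D,0,S)
state=D head=4 tape=0000[0]   (D,0)→(A,_,L)
state=A head=3 tape=000[0]_   (A,0)→(A,0,R)
state=A head=4 tape=0000[_]
After 9 steps: state A, head at 4, tape 0000.

state A, head at 4, tape 0000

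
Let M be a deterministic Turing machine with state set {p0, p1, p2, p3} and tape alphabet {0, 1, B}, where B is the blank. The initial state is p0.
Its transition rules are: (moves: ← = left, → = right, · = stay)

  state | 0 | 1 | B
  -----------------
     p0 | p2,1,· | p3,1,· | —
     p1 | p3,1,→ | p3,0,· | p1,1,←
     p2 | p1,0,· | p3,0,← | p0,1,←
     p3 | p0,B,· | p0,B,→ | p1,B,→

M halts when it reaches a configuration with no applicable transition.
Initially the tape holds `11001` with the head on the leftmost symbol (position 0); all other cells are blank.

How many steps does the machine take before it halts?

9

state=p0 head=0 tape=[1]1001   (p0,1)→(p3,1,·)
state=p3 head=0 tape=[1]1001   (p3,1)→(p0,B,→)
state=p0 head=1 tape=B[1]001   (p0,1)→(p3,1,·)
state=p3 head=1 tape=B[1]001   (p3,1)→(p0,B,→)
state=p0 head=2 tape=BB[0]01   (p0,0)→(p2,1,·)
state=p2 head=2 tape=BB[1]01   (p2,1)→(p3,0,←)
state=p3 head=1 tape=B[B]001   (p3,B)→(p1,B,→)
state=p1 head=2 tape=BB[0]01   (p1,0)→(p3,1,→)
state=p3 head=3 tape=BB1[0]1   (p3,0)→(p0,B,·)
state=p0 head=3 tape=BB1[B]1
M halts after 9 transitions.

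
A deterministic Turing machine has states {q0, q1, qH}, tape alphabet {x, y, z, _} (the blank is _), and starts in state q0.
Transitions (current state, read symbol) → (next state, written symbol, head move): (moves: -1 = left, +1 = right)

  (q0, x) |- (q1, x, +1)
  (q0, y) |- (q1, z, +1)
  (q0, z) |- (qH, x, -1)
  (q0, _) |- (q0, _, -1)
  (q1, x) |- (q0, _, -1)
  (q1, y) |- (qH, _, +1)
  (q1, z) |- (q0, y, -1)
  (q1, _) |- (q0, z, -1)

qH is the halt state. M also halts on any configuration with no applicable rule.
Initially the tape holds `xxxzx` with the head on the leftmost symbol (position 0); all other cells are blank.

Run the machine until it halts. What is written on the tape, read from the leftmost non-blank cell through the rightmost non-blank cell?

state=q0 head=0 tape=[x]xxzx   (q0,x)→(q1,x,+1)
state=q1 head=1 tape=x[x]xzx   (q1,x)→(q0,_,-1)
state=q0 head=0 tape=[x]_xzx   (q0,x)→(q1,x,+1)
state=q1 head=1 tape=x[_]xzx   (q1,_)→(q0,z,-1)
state=q0 head=0 tape=[x]zxzx   (q0,x)→(q1,x,+1)
state=q1 head=1 tape=x[z]xzx   (q1,z)→(q0,y,-1)
state=q0 head=0 tape=[x]yxzx   (q0,x)→(q1,x,+1)
state=q1 head=1 tape=x[y]xzx   (q1,y)→(qH,_,+1)
state=qH head=2 tape=x_[x]zx
The non-blank tape span at halt is x_xzx.

x_xzx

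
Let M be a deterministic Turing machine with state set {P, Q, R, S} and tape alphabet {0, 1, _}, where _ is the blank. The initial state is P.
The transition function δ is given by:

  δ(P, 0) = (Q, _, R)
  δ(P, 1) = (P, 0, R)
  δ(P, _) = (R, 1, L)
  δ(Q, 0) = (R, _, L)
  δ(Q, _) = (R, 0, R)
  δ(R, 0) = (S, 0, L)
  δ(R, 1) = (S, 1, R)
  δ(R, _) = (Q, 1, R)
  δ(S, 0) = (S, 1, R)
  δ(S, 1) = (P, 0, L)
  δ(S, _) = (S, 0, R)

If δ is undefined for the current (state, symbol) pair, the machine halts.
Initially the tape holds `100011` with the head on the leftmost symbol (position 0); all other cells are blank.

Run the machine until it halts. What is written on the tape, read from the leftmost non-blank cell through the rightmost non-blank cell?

state=P head=0 tape=[1]00011   (P,1)→(P,0,R)
state=P head=1 tape=0[0]0011   (P,0)→(Q,_,R)
state=Q head=2 tape=0_[0]011   (Q,0)→(R,_,L)
state=R head=1 tape=0[_]_011   (R,_)→(Q,1,R)
state=Q head=2 tape=01[_]011   (Q,_)→(R,0,R)
state=R head=3 tape=010[0]11   (R,0)→(S,0,L)
state=S head=2 tape=01[0]011   (S,0)→(S,1,R)
state=S head=3 tape=011[0]11   (S,0)→(S,1,R)
state=S head=4 tape=0111[1]1   (S,1)→(P,0,L)
state=P head=3 tape=011[1]01   (P,1)→(P,0,R)
state=P head=4 tape=0110[0]1   (P,0)→(Q,_,R)
state=Q head=5 tape=0110_[1]
The non-blank tape span at halt is 0110_1.

0110_1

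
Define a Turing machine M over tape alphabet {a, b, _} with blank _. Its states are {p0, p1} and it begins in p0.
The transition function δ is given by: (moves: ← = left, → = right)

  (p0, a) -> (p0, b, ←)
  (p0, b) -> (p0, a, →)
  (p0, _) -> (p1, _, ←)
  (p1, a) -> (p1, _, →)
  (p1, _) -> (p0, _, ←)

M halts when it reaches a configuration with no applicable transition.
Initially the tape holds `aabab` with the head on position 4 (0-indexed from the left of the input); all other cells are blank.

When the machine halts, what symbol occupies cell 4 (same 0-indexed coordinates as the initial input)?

_

state=p0 head=4 tape=aaba[b]_   (p0,b)→(p0,a,→)
state=p0 head=5 tape=aabaa[_]   (p0,_)→(p1,_,←)
state=p1 head=4 tape=aaba[a]_   (p1,a)→(p1,_,→)
state=p1 head=5 tape=aaba_[_]   (p1,_)→(p0,_,←)
state=p0 head=4 tape=aaba[_]_   (p0,_)→(p1,_,←)
state=p1 head=3 tape=aab[a]__   (p1,a)→(p1,_,→)
state=p1 head=4 tape=aab_[_]_   (p1,_)→(p0,_,←)
state=p0 head=3 tape=aab[_]__   (p0,_)→(p1,_,←)
state=p1 head=2 tape=aa[b]___
Cell 4 holds _ when M halts.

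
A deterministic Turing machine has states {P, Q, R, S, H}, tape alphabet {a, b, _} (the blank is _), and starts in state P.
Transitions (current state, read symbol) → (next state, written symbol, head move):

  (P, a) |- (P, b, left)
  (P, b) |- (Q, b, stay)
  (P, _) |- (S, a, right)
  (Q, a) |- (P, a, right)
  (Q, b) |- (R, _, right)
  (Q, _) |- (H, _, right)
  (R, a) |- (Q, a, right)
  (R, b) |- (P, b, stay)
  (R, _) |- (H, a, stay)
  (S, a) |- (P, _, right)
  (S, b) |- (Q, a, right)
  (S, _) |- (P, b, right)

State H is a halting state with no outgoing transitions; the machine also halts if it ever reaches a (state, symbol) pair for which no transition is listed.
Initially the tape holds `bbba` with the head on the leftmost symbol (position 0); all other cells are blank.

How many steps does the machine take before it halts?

10

state=P head=0 tape=[b]bba__   (P,b)→(Q,b,stay)
state=Q head=0 tape=[b]bba__   (Q,b)→(R,_,right)
state=R head=1 tape=_[b]ba__   (R,b)→(P,b,stay)
state=P head=1 tape=_[b]ba__   (P,b)→(Q,b,stay)
state=Q head=1 tape=_[b]ba__   (Q,b)→(R,_,right)
state=R head=2 tape=__[b]a__   (R,b)→(P,b,stay)
state=P head=2 tape=__[b]a__   (P,b)→(Q,b,stay)
state=Q head=2 tape=__[b]a__   (Q,b)→(R,_,right)
state=R head=3 tape=___[a]__   (R,a)→(Q,a,right)
state=Q head=4 tape=___a[_]_   (Q,_)→(H,_,right)
state=H head=5 tape=___a_[_]
M halts after 10 transitions.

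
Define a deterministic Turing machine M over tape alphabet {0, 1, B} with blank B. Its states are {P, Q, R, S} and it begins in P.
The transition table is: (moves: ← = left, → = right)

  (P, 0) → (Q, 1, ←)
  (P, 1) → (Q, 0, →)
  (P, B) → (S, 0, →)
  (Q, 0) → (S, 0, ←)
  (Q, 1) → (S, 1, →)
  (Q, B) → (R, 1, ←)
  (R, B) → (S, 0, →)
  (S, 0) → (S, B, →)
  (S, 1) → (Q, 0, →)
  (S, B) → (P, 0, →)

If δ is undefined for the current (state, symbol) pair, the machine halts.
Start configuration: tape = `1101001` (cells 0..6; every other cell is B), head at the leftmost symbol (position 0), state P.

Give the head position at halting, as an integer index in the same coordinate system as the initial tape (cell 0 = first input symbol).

P | [1]101001B   read 1 → write 0, move →, go to Q
Q | 0[1]01001B   read 1 → write 1, move →, go to S
S | 01[0]1001B   read 0 → write B, move →, go to S
S | 01B[1]001B   read 1 → write 0, move →, go to Q
Q | 01B0[0]01B   read 0 → write 0, move ←, go to S
S | 01B[0]001B   read 0 → write B, move →, go to S
S | 01BB[0]01B   read 0 → write B, move →, go to S
S | 01BBB[0]1B   read 0 → write B, move →, go to S
S | 01BBBB[1]B   read 1 → write 0, move →, go to Q
Q | 01BBBB0[B]   read B → write 1, move ←, go to R
R | 01BBBB[0]1
At halt the head is at cell 6.

6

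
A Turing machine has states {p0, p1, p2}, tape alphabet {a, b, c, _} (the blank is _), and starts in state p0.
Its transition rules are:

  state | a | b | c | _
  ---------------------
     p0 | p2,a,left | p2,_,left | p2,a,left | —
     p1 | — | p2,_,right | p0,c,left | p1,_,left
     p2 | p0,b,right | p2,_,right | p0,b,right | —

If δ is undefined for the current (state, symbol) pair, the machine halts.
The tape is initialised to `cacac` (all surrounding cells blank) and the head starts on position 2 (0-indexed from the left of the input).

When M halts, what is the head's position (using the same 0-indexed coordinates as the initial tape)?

5

state=p0 head=2 tape=ca[c]ac_   (p0,c)→(p2,a,left)
state=p2 head=1 tape=c[a]aac_   (p2,a)→(p0,b,right)
state=p0 head=2 tape=cb[a]ac_   (p0,a)→(p2,a,left)
state=p2 head=1 tape=c[b]aac_   (p2,b)→(p2,_,right)
state=p2 head=2 tape=c_[a]ac_   (p2,a)→(p0,b,right)
state=p0 head=3 tape=c_b[a]c_   (p0,a)→(p2,a,left)
state=p2 head=2 tape=c_[b]ac_   (p2,b)→(p2,_,right)
state=p2 head=3 tape=c__[a]c_   (p2,a)→(p0,b,right)
state=p0 head=4 tape=c__b[c]_   (p0,c)→(p2,a,left)
state=p2 head=3 tape=c__[b]a_   (p2,b)→(p2,_,right)
state=p2 head=4 tape=c___[a]_   (p2,a)→(p0,b,right)
state=p0 head=5 tape=c___b[_]
At halt the head is at cell 5.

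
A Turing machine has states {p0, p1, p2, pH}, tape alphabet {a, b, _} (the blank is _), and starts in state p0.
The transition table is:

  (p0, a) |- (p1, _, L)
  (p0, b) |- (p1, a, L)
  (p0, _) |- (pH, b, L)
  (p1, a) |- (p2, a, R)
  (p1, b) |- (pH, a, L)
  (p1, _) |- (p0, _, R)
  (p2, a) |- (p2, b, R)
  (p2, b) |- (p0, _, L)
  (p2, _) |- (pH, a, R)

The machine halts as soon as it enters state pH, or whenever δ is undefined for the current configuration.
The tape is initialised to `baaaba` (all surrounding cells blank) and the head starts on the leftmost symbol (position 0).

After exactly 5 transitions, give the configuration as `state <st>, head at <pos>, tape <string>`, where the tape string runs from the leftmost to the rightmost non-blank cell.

p0 | _[b]aaaba   read b → write a, move L, go to p1
p1 | [_]aaaaba   read _ → write _, move R, go to p0
p0 | _[a]aaaba   read a → write _, move L, go to p1
p1 | [_]_aaaba   read _ → write _, move R, go to p0
p0 | _[_]aaaba   read _ → write b, move L, go to pH
pH | [_]baaaba
After 5 steps: state pH, head at -1, tape baaaba.

state pH, head at -1, tape baaaba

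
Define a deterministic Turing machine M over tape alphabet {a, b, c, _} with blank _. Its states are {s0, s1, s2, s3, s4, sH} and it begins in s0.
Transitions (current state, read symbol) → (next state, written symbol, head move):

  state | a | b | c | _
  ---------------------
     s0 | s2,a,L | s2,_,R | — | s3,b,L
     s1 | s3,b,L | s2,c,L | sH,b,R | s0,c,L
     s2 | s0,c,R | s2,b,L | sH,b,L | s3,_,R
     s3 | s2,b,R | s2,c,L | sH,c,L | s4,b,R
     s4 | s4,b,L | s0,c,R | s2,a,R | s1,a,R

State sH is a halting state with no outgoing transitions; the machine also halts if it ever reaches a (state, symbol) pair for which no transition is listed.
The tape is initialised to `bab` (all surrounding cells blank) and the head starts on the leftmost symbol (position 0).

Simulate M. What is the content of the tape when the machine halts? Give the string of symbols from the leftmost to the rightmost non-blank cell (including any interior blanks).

s0 | [b]ab____   read b → write _, move R, go to s2
s2 | _[a]b____   read a → write c, move R, go to s0
s0 | _c[b]____   read b → write _, move R, go to s2
s2 | _c_[_]___   read _ → write _, move R, go to s3
s3 | _c__[_]__   read _ → write b, move R, go to s4
s4 | _c__b[_]_   read _ → write a, move R, go to s1
s1 | _c__ba[_]   read _ → write c, move L, go to s0
s0 | _c__b[a]c   read a → write a, move L, go to s2
s2 | _c__[b]ac   read b → write b, move L, go to s2
s2 | _c_[_]bac   read _ → write _, move R, go to s3
s3 | _c__[b]ac   read b → write c, move L, go to s2
s2 | _c_[_]cac   read _ → write _, move R, go to s3
s3 | _c__[c]ac   read c → write c, move L, go to sH
sH | _c_[_]cac
The non-blank tape span at halt is c__cac.

c__cac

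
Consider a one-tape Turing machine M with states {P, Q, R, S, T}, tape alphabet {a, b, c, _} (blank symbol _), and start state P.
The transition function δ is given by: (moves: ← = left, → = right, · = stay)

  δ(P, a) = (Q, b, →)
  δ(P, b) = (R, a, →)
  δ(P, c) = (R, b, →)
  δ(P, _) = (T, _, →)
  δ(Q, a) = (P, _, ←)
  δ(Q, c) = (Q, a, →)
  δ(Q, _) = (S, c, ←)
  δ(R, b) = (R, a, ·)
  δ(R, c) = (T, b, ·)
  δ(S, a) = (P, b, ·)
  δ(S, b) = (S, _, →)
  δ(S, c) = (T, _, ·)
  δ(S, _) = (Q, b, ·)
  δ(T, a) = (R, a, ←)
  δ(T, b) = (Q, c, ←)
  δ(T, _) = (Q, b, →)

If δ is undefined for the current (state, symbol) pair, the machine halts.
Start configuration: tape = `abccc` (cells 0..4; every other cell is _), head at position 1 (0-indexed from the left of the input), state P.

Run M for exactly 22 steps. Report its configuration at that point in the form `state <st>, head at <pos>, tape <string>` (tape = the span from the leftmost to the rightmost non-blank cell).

state T, head at 4, tape ba__c

state=P head=1 tape=a[b]ccc_   (P,b)→(R,a,→)
state=R head=2 tape=aa[c]cc_   (R,c)→(T,b,·)
state=T head=2 tape=aa[b]cc_   (T,b)→(Q,c,←)
state=Q head=1 tape=a[a]ccc_   (Q,a)→(P,_,←)
state=P head=0 tape=[a]_ccc_   (P,a)→(Q,b,→)
state=Q head=1 tape=b[_]ccc_   (Q,_)→(S,c,←)
state=S head=0 tape=[b]cccc_   (S,b)→(S,_,→)
state=S head=1 tape=_[c]ccc_   (S,c)→(T,_,·)
state=T head=1 tape=_[_]ccc_   (T,_)→(Q,b,→)
state=Q head=2 tape=_b[c]cc_   (Q,c)→(Q,a,→)
state=Q head=3 tape=_ba[c]c_   (Q,c)→(Q,a,→)
state=Q head=4 tape=_baa[c]_   (Q,c)→(Q,a,→)
state=Q head=5 tape=_baaa[_]   (Q,_)→(S,c,←)
state=S head=4 tape=_baa[a]c   (S,a)→(P,b,·)
state=P head=4 tape=_baa[b]c   (P,b)→(R,a,→)
state=R head=5 tape=_baaa[c]   (R,c)→(T,b,·)
state=T head=5 tape=_baaa[b]   (T,b)→(Q,c,←)
state=Q head=4 tape=_baa[a]c   (Q,a)→(P,_,←)
state=P head=3 tape=_ba[a]_c   (P,a)→(Q,b,→)
state=Q head=4 tape=_bab[_]c   (Q,_)→(S,c,←)
state=S head=3 tape=_ba[b]cc   (S,b)→(S,_,→)
state=S head=4 tape=_ba_[c]c   (S,c)→(T,_,·)
state=T head=4 tape=_ba_[_]c
After 22 steps: state T, head at 4, tape ba__c.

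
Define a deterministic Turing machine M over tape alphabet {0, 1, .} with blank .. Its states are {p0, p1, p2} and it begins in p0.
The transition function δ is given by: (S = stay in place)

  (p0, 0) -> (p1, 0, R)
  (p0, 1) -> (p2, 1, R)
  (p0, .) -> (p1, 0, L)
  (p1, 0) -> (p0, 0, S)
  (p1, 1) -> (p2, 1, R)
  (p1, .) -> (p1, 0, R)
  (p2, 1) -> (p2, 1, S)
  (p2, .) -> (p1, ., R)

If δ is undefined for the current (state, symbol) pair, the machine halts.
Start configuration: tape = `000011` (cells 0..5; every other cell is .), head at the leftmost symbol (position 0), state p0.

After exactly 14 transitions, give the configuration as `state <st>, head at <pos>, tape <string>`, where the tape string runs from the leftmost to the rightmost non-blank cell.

state p2, head at 5, tape 000011

state=p0 head=0 tape=[0]00011   (p0,0)→(p1,0,R)
state=p1 head=1 tape=0[0]0011   (p1,0)→(p0,0,S)
state=p0 head=1 tape=0[0]0011   (p0,0)→(p1,0,R)
state=p1 head=2 tape=00[0]011   (p1,0)→(p0,0,S)
state=p0 head=2 tape=00[0]011   (p0,0)→(p1,0,R)
state=p1 head=3 tape=000[0]11   (p1,0)→(p0,0,S)
state=p0 head=3 tape=000[0]11   (p0,0)→(p1,0,R)
state=p1 head=4 tape=0000[1]1   (p1,1)→(p2,1,R)
state=p2 head=5 tape=00001[1]   (p2,1)→(p2,1,S)
state=p2 head=5 tape=00001[1]   (p2,1)→(p2,1,S)
state=p2 head=5 tape=00001[1]   (p2,1)→(p2,1,S)
state=p2 head=5 tape=00001[1]   (p2,1)→(p2,1,S)
state=p2 head=5 tape=00001[1]   (p2,1)→(p2,1,S)
state=p2 head=5 tape=00001[1]   (p2,1)→(p2,1,S)
state=p2 head=5 tape=00001[1]
After 14 steps: state p2, head at 5, tape 000011.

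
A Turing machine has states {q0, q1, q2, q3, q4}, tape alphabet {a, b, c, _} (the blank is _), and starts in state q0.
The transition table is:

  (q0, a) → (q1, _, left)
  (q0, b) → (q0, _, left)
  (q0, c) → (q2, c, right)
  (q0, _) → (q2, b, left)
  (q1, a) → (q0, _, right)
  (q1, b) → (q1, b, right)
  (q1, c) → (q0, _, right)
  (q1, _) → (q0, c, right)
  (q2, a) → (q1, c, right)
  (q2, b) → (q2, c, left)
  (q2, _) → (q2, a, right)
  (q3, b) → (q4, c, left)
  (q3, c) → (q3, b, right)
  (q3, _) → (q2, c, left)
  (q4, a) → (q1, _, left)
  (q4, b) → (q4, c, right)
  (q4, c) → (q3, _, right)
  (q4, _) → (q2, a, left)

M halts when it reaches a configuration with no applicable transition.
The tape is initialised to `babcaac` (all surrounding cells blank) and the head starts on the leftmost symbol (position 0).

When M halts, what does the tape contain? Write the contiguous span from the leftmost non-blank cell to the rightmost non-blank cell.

q0 | __[b]abcaac   read b → write _, move left, go to q0
q0 | _[_]_abcaac   read _ → write b, move left, go to q2
q2 | [_]b_abcaac   read _ → write a, move right, go to q2
q2 | a[b]_abcaac   read b → write c, move left, go to q2
q2 | [a]c_abcaac   read a → write c, move right, go to q1
q1 | c[c]_abcaac   read c → write _, move right, go to q0
q0 | c_[_]abcaac   read _ → write b, move left, go to q2
q2 | c[_]babcaac   read _ → write a, move right, go to q2
q2 | ca[b]abcaac   read b → write c, move left, go to q2
q2 | c[a]cabcaac   read a → write c, move right, go to q1
q1 | cc[c]abcaac   read c → write _, move right, go to q0
q0 | cc_[a]bcaac   read a → write _, move left, go to q1
q1 | cc[_]_bcaac   read _ → write c, move right, go to q0
q0 | ccc[_]bcaac   read _ → write b, move left, go to q2
q2 | cc[c]bbcaac
The non-blank tape span at halt is cccbbcaac.

cccbbcaac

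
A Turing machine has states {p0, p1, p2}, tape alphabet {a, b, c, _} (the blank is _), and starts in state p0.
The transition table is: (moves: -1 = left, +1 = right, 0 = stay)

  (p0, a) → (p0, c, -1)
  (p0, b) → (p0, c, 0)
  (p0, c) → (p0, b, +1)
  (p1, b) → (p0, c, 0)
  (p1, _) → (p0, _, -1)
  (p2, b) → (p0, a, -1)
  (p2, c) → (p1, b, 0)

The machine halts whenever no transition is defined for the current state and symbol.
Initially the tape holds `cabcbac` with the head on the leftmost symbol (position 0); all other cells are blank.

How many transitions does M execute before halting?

state=p0 head=0 tape=[c]abcbac_   (p0,c)→(p0,b,+1)
state=p0 head=1 tape=b[a]bcbac_   (p0,a)→(p0,c,-1)
state=p0 head=0 tape=[b]cbcbac_   (p0,b)→(p0,c,0)
state=p0 head=0 tape=[c]cbcbac_   (p0,c)→(p0,b,+1)
state=p0 head=1 tape=b[c]bcbac_   (p0,c)→(p0,b,+1)
state=p0 head=2 tape=bb[b]cbac_   (p0,b)→(p0,c,0)
state=p0 head=2 tape=bb[c]cbac_   (p0,c)→(p0,b,+1)
state=p0 head=3 tape=bbb[c]bac_   (p0,c)→(p0,b,+1)
state=p0 head=4 tape=bbbb[b]ac_   (p0,b)→(p0,c,0)
state=p0 head=4 tape=bbbb[c]ac_   (p0,c)→(p0,b,+1)
state=p0 head=5 tape=bbbbb[a]c_   (p0,a)→(p0,c,-1)
state=p0 head=4 tape=bbbb[b]cc_   (p0,b)→(p0,c,0)
state=p0 head=4 tape=bbbb[c]cc_   (p0,c)→(p0,b,+1)
state=p0 head=5 tape=bbbbb[c]c_   (p0,c)→(p0,b,+1)
state=p0 head=6 tape=bbbbbb[c]_   (p0,c)→(p0,b,+1)
state=p0 head=7 tape=bbbbbbb[_]
M halts after 15 transitions.

15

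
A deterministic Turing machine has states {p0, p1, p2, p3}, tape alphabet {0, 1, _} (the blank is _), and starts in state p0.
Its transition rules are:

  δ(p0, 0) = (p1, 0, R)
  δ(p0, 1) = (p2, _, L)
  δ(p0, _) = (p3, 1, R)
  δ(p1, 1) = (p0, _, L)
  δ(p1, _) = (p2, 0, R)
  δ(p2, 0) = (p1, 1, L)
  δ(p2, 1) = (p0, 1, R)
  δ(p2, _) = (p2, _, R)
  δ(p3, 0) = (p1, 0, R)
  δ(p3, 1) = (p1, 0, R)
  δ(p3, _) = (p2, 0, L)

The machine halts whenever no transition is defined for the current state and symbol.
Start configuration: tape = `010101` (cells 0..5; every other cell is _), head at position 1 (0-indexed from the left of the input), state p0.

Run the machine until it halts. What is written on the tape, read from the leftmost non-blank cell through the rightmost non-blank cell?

p0 | _0[1]0101   read 1 → write _, move L, go to p2
p2 | _[0]_0101   read 0 → write 1, move L, go to p1
p1 | [_]1_0101   read _ → write 0, move R, go to p2
p2 | 0[1]_0101   read 1 → write 1, move R, go to p0
p0 | 01[_]0101   read _ → write 1, move R, go to p3
p3 | 011[0]101   read 0 → write 0, move R, go to p1
p1 | 0110[1]01   read 1 → write _, move L, go to p0
p0 | 011[0]_01   read 0 → write 0, move R, go to p1
p1 | 0110[_]01   read _ → write 0, move R, go to p2
p2 | 01100[0]1   read 0 → write 1, move L, go to p1
p1 | 0110[0]11
The non-blank tape span at halt is 0110011.

0110011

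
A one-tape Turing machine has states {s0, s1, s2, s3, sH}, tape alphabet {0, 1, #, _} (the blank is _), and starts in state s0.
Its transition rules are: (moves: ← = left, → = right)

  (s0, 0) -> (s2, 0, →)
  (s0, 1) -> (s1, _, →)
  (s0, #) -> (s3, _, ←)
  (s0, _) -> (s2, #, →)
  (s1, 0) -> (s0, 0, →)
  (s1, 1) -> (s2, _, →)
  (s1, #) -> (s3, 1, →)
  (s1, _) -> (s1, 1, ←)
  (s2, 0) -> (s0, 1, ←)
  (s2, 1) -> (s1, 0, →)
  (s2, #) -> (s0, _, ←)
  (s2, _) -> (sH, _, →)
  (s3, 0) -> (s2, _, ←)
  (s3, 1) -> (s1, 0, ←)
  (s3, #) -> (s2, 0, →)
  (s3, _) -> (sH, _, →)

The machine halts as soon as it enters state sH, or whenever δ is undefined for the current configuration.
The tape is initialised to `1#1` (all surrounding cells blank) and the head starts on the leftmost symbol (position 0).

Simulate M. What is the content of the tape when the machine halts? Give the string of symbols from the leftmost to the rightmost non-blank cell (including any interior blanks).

s0 | [1]#1____   read 1 → write _, move →, go to s1
s1 | _[#]1____   read # → write 1, move →, go to s3
s3 | _1[1]____   read 1 → write 0, move ←, go to s1
s1 | _[1]0____   read 1 → write _, move →, go to s2
s2 | __[0]____   read 0 → write 1, move ←, go to s0
s0 | _[_]1____   read _ → write #, move →, go to s2
s2 | _#[1]____   read 1 → write 0, move →, go to s1
s1 | _#0[_]___   read _ → write 1, move ←, go to s1
s1 | _#[0]1___   read 0 → write 0, move →, go to s0
s0 | _#0[1]___   read 1 → write _, move →, go to s1
s1 | _#0_[_]__   read _ → write 1, move ←, go to s1
s1 | _#0[_]1__   read _ → write 1, move ←, go to s1
s1 | _#[0]11__   read 0 → write 0, move →, go to s0
s0 | _#0[1]1__   read 1 → write _, move →, go to s1
s1 | _#0_[1]__   read 1 → write _, move →, go to s2
s2 | _#0__[_]_   read _ → write _, move →, go to sH
sH | _#0___[_]
The non-blank tape span at halt is #0.

#0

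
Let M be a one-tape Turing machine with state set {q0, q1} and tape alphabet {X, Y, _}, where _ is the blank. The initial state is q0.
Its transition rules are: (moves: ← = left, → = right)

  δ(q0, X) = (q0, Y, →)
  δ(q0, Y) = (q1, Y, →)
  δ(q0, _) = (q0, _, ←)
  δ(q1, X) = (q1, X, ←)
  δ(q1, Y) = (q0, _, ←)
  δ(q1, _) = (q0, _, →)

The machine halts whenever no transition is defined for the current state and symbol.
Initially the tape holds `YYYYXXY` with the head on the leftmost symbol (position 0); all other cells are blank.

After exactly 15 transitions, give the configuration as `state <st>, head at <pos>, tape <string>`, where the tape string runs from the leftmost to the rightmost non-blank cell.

state q1, head at 7, tape Y_Y_YYY

state=q0 head=0 tape=[Y]YYYXXY__   (q0,Y)→(q1,Y,→)
state=q1 head=1 tape=Y[Y]YYXXY__   (q1,Y)→(q0,_,←)
state=q0 head=0 tape=[Y]_YYXXY__   (q0,Y)→(q1,Y,→)
state=q1 head=1 tape=Y[_]YYXXY__   (q1,_)→(q0,_,→)
state=q0 head=2 tape=Y_[Y]YXXY__   (q0,Y)→(q1,Y,→)
state=q1 head=3 tape=Y_Y[Y]XXY__   (q1,Y)→(q0,_,←)
state=q0 head=2 tape=Y_[Y]_XXY__   (q0,Y)→(q1,Y,→)
state=q1 head=3 tape=Y_Y[_]XXY__   (q1,_)→(q0,_,→)
state=q0 head=4 tape=Y_Y_[X]XY__   (q0,X)→(q0,Y,→)
state=q0 head=5 tape=Y_Y_Y[X]Y__   (q0,X)→(q0,Y,→)
state=q0 head=6 tape=Y_Y_YY[Y]__   (q0,Y)→(q1,Y,→)
state=q1 head=7 tape=Y_Y_YYY[_]_   (q1,_)→(q0,_,→)
state=q0 head=8 tape=Y_Y_YYY_[_]   (q0,_)→(q0,_,←)
state=q0 head=7 tape=Y_Y_YYY[_]_   (q0,_)→(q0,_,←)
state=q0 head=6 tape=Y_Y_YY[Y]__   (q0,Y)→(q1,Y,→)
state=q1 head=7 tape=Y_Y_YYY[_]_
After 15 steps: state q1, head at 7, tape Y_Y_YYY.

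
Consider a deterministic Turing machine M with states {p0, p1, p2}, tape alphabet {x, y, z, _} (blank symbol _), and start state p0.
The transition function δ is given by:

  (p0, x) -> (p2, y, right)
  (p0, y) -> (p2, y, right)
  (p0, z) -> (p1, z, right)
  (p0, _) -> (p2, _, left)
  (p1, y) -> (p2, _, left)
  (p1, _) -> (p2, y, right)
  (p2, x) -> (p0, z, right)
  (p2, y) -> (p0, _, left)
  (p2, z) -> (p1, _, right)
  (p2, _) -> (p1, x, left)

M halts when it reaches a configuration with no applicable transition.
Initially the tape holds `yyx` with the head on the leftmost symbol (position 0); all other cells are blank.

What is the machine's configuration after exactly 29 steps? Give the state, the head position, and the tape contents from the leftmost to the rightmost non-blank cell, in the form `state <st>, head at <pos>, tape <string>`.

state=p0 head=0 tape=___[y]yx___   (p0,y)→(p2,y,right)
state=p2 head=1 tape=___y[y]x___   (p2,y)→(p0,_,left)
state=p0 head=0 tape=___[y]_x___   (p0,y)→(p2,y,right)
state=p2 head=1 tape=___y[_]x___   (p2,_)→(p1,x,left)
state=p1 head=0 tape=___[y]xx___   (p1,y)→(p2,_,left)
state=p2 head=-1 tape=__[_]_xx___   (p2,_)→(p1,x,left)
state=p1 head=-2 tape=_[_]x_xx___   (p1,_)→(p2,y,right)
state=p2 head=-1 tape=_y[x]_xx___   (p2,x)→(p0,z,right)
state=p0 head=0 tape=_yz[_]xx___   (p0,_)→(p2,_,left)
state=p2 head=-1 tape=_y[z]_xx___   (p2,z)→(p1,_,right)
state=p1 head=0 tape=_y_[_]xx___   (p1,_)→(p2,y,right)
state=p2 head=1 tape=_y_y[x]x___   (p2,x)→(p0,z,right)
state=p0 head=2 tape=_y_yz[x]___   (p0,x)→(p2,y,right)
state=p2 head=3 tape=_y_yzy[_]__   (p2,_)→(p1,x,left)
state=p1 head=2 tape=_y_yz[y]x__   (p1,y)→(p2,_,left)
state=p2 head=1 tape=_y_y[z]_x__   (p2,z)→(p1,_,right)
state=p1 head=2 tape=_y_y_[_]x__   (p1,_)→(p2,y,right)
state=p2 head=3 tape=_y_y_y[x]__   (p2,x)→(p0,z,right)
state=p0 head=4 tape=_y_y_yz[_]_   (p0,_)→(p2,_,left)
state=p2 head=3 tape=_y_y_y[z]__   (p2,z)→(p1,_,right)
state=p1 head=4 tape=_y_y_y_[_]_   (p1,_)→(p2,y,right)
state=p2 head=5 tape=_y_y_y_y[_]   (p2,_)→(p1,x,left)
state=p1 head=4 tape=_y_y_y_[y]x   (p1,y)→(p2,_,left)
state=p2 head=3 tape=_y_y_y[_]_x   (p2,_)→(p1,x,left)
state=p1 head=2 tape=_y_y_[y]x_x   (p1,y)→(p2,_,left)
state=p2 head=1 tape=_y_y[_]_x_x   (p2,_)→(p1,x,left)
state=p1 head=0 tape=_y_[y]x_x_x   (p1,y)→(p2,_,left)
state=p2 head=-1 tape=_y[_]_x_x_x   (p2,_)→(p1,x,left)
state=p1 head=-2 tape=_[y]x_x_x_x   (p1,y)→(p2,_,left)
state=p2 head=-3 tape=[_]_x_x_x_x
After 29 steps: state p2, head at -3, tape x_x_x_x.

state p2, head at -3, tape x_x_x_x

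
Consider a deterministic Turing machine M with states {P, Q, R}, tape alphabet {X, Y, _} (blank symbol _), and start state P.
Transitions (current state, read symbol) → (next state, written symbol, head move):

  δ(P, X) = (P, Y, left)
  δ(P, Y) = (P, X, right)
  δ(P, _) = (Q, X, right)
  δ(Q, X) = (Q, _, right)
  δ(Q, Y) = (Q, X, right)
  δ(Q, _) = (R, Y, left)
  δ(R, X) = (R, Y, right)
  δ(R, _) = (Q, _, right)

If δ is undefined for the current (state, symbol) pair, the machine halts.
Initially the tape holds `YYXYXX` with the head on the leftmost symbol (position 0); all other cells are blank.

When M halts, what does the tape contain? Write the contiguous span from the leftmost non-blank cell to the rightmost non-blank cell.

XXXXX__YY

state=P head=0 tape=_[Y]YXYXX__   (P,Y)→(P,X,right)
state=P head=1 tape=_X[Y]XYXX__   (P,Y)→(P,X,right)
state=P head=2 tape=_XX[X]YXX__   (P,X)→(P,Y,left)
state=P head=1 tape=_X[X]YYXX__   (P,X)→(P,Y,left)
state=P head=0 tape=_[X]YYYXX__   (P,X)→(P,Y,left)
state=P head=-1 tape=[_]YYYYXX__   (P,_)→(Q,X,right)
state=Q head=0 tape=X[Y]YYYXX__   (Q,Y)→(Q,X,right)
state=Q head=1 tape=XX[Y]YYXX__   (Q,Y)→(Q,X,right)
state=Q head=2 tape=XXX[Y]YXX__   (Q,Y)→(Q,X,right)
state=Q head=3 tape=XXXX[Y]XX__   (Q,Y)→(Q,X,right)
state=Q head=4 tape=XXXXX[X]X__   (Q,X)→(Q,_,right)
state=Q head=5 tape=XXXXX_[X]__   (Q,X)→(Q,_,right)
state=Q head=6 tape=XXXXX__[_]_   (Q,_)→(R,Y,left)
state=R head=5 tape=XXXXX_[_]Y_   (R,_)→(Q,_,right)
state=Q head=6 tape=XXXXX__[Y]_   (Q,Y)→(Q,X,right)
state=Q head=7 tape=XXXXX__X[_]   (Q,_)→(R,Y,left)
state=R head=6 tape=XXXXX__[X]Y   (R,X)→(R,Y,right)
state=R head=7 tape=XXXXX__Y[Y]
The non-blank tape span at halt is XXXXX__YY.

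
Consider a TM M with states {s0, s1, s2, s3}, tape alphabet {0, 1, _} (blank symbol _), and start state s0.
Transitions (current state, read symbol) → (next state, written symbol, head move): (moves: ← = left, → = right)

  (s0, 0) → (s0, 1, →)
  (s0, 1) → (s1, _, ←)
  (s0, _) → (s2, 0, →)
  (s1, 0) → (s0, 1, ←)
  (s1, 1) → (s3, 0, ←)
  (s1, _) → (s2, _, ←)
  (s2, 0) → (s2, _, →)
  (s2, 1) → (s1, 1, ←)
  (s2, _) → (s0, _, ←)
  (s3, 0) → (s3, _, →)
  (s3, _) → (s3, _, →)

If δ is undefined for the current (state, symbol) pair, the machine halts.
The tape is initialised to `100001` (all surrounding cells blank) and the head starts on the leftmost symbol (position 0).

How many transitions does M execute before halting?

s0 | ___[1]00001   read 1 → write _, move ←, go to s1
s1 | __[_]_00001   read _ → write _, move ←, go to s2
s2 | _[_]__00001   read _ → write _, move ←, go to s0
s0 | [_]___00001   read _ → write 0, move →, go to s2
s2 | 0[_]__00001   read _ → write _, move ←, go to s0
s0 | [0]___00001   read 0 → write 1, move →, go to s0
s0 | 1[_]__00001   read _ → write 0, move →, go to s2
s2 | 10[_]_00001   read _ → write _, move ←, go to s0
s0 | 1[0]__00001   read 0 → write 1, move →, go to s0
s0 | 11[_]_00001   read _ → write 0, move →, go to s2
s2 | 110[_]00001   read _ → write _, move ←, go to s0
s0 | 11[0]_00001   read 0 → write 1, move →, go to s0
s0 | 111[_]00001   read _ → write 0, move →, go to s2
s2 | 1110[0]0001   read 0 → write _, move →, go to s2
s2 | 1110_[0]001   read 0 → write _, move →, go to s2
s2 | 1110__[0]01   read 0 → write _, move →, go to s2
s2 | 1110___[0]1   read 0 → write _, move →, go to s2
s2 | 1110____[1]   read 1 → write 1, move ←, go to s1
s1 | 1110___[_]1   read _ → write _, move ←, go to s2
s2 | 1110__[_]_1   read _ → write _, move ←, go to s0
s0 | 1110_[_]__1   read _ → write 0, move →, go to s2
s2 | 1110_0[_]_1   read _ → write _, move ←, go to s0
s0 | 1110_[0]__1   read 0 → write 1, move →, go to s0
s0 | 1110_1[_]_1   read _ → write 0, move →, go to s2
s2 | 1110_10[_]1   read _ → write _, move ←, go to s0
s0 | 1110_1[0]_1   read 0 → write 1, move →, go to s0
s0 | 1110_11[_]1   read _ → write 0, move →, go to s2
s2 | 1110_110[1]   read 1 → write 1, move ←, go to s1
s1 | 1110_11[0]1   read 0 → write 1, move ←, go to s0
s0 | 1110_1[1]11   read 1 → write _, move ←, go to s1
s1 | 1110_[1]_11   read 1 → write 0, move ←, go to s3
s3 | 1110[_]0_11   read _ → write _, move →, go to s3
s3 | 1110_[0]_11   read 0 → write _, move →, go to s3
s3 | 1110__[_]11   read _ → write _, move →, go to s3
s3 | 1110___[1]1
M halts after 34 transitions.

34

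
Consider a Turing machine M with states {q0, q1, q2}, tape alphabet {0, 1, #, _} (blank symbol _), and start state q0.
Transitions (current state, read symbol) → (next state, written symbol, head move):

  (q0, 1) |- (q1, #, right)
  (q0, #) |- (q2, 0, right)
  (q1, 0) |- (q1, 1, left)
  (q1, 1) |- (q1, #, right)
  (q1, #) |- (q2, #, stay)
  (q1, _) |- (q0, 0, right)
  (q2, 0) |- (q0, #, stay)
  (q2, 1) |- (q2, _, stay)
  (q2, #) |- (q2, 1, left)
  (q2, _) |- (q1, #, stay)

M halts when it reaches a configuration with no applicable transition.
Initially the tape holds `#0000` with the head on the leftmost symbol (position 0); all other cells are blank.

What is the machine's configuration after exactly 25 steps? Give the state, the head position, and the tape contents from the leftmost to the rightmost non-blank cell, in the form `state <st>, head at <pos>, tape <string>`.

state=q0 head=0 tape=[#]0000_   (q0,#)→(q2,0,right)
state=q2 head=1 tape=0[0]000_   (q2,0)→(q0,#,stay)
state=q0 head=1 tape=0[#]000_   (q0,#)→(q2,0,right)
state=q2 head=2 tape=00[0]00_   (q2,0)→(q0,#,stay)
state=q0 head=2 tape=00[#]00_   (q0,#)→(q2,0,right)
state=q2 head=3 tape=000[0]0_   (q2,0)→(q0,#,stay)
state=q0 head=3 tape=000[#]0_   (q0,#)→(q2,0,right)
state=q2 head=4 tape=0000[0]_   (q2,0)→(q0,#,stay)
state=q0 head=4 tape=0000[#]_   (q0,#)→(q2,0,right)
state=q2 head=5 tape=00000[_]   (q2,_)→(q1,#,stay)
state=q1 head=5 tape=00000[#]   (q1,#)→(q2,#,stay)
state=q2 head=5 tape=00000[#]   (q2,#)→(q2,1,left)
state=q2 head=4 tape=0000[0]1   (q2,0)→(q0,#,stay)
state=q0 head=4 tape=0000[#]1   (q0,#)→(q2,0,right)
state=q2 head=5 tape=00000[1]   (q2,1)→(q2,_,stay)
state=q2 head=5 tape=00000[_]   (q2,_)→(q1,#,stay)
state=q1 head=5 tape=00000[#]   (q1,#)→(q2,#,stay)
state=q2 head=5 tape=00000[#]   (q2,#)→(q2,1,left)
state=q2 head=4 tape=0000[0]1   (q2,0)→(q0,#,stay)
state=q0 head=4 tape=0000[#]1   (q0,#)→(q2,0,right)
state=q2 head=5 tape=00000[1]   (q2,1)→(q2,_,stay)
state=q2 head=5 tape=00000[_]   (q2,_)→(q1,#,stay)
state=q1 head=5 tape=00000[#]   (q1,#)→(q2,#,stay)
state=q2 head=5 tape=00000[#]   (q2,#)→(q2,1,left)
state=q2 head=4 tape=0000[0]1   (q2,0)→(q0,#,stay)
state=q0 head=4 tape=0000[#]1
After 25 steps: state q0, head at 4, tape 0000#1.

state q0, head at 4, tape 0000#1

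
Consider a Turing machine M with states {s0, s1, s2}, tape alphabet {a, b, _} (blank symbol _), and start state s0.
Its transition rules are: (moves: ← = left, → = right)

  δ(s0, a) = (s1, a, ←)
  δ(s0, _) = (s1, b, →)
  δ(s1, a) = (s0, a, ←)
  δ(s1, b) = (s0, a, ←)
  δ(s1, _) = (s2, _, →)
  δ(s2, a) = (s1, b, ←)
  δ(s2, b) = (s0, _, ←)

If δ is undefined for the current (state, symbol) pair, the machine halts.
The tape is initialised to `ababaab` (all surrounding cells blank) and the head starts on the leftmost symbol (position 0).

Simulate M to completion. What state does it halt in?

state=s0 head=0 tape=_[a]babaab_   (s0,a)→(s1,a,←)
state=s1 head=-1 tape=[_]ababaab_   (s1,_)→(s2,_,→)
state=s2 head=0 tape=_[a]babaab_   (s2,a)→(s1,b,←)
state=s1 head=-1 tape=[_]bbabaab_   (s1,_)→(s2,_,→)
state=s2 head=0 tape=_[b]babaab_   (s2,b)→(s0,_,←)
state=s0 head=-1 tape=[_]_babaab_   (s0,_)→(s1,b,→)
state=s1 head=0 tape=b[_]babaab_   (s1,_)→(s2,_,→)
state=s2 head=1 tape=b_[b]abaab_   (s2,b)→(s0,_,←)
state=s0 head=0 tape=b[_]_abaab_   (s0,_)→(s1,b,→)
state=s1 head=1 tape=bb[_]abaab_   (s1,_)→(s2,_,→)
state=s2 head=2 tape=bb_[a]baab_   (s2,a)→(s1,b,←)
state=s1 head=1 tape=bb[_]bbaab_   (s1,_)→(s2,_,→)
state=s2 head=2 tape=bb_[b]baab_   (s2,b)→(s0,_,←)
state=s0 head=1 tape=bb[_]_baab_   (s0,_)→(s1,b,→)
state=s1 head=2 tape=bbb[_]baab_   (s1,_)→(s2,_,→)
state=s2 head=3 tape=bbb_[b]aab_   (s2,b)→(s0,_,←)
state=s0 head=2 tape=bbb[_]_aab_   (s0,_)→(s1,b,→)
state=s1 head=3 tape=bbbb[_]aab_   (s1,_)→(s2,_,→)
state=s2 head=4 tape=bbbb_[a]ab_   (s2,a)→(s1,b,←)
state=s1 head=3 tape=bbbb[_]bab_   (s1,_)→(s2,_,→)
state=s2 head=4 tape=bbbb_[b]ab_   (s2,b)→(s0,_,←)
state=s0 head=3 tape=bbbb[_]_ab_   (s0,_)→(s1,b,→)
state=s1 head=4 tape=bbbbb[_]ab_   (s1,_)→(s2,_,→)
state=s2 head=5 tape=bbbbb_[a]b_   (s2,a)→(s1,b,←)
state=s1 head=4 tape=bbbbb[_]bb_   (s1,_)→(s2,_,→)
state=s2 head=5 tape=bbbbb_[b]b_   (s2,b)→(s0,_,←)
state=s0 head=4 tape=bbbbb[_]_b_   (s0,_)→(s1,b,→)
state=s1 head=5 tape=bbbbbb[_]b_   (s1,_)→(s2,_,→)
state=s2 head=6 tape=bbbbbb_[b]_   (s2,b)→(s0,_,←)
state=s0 head=5 tape=bbbbbb[_]__   (s0,_)→(s1,b,→)
state=s1 head=6 tape=bbbbbbb[_]_   (s1,_)→(s2,_,→)
state=s2 head=7 tape=bbbbbbb_[_]
No transition is defined for (s2, _); M halts in state s2.

s2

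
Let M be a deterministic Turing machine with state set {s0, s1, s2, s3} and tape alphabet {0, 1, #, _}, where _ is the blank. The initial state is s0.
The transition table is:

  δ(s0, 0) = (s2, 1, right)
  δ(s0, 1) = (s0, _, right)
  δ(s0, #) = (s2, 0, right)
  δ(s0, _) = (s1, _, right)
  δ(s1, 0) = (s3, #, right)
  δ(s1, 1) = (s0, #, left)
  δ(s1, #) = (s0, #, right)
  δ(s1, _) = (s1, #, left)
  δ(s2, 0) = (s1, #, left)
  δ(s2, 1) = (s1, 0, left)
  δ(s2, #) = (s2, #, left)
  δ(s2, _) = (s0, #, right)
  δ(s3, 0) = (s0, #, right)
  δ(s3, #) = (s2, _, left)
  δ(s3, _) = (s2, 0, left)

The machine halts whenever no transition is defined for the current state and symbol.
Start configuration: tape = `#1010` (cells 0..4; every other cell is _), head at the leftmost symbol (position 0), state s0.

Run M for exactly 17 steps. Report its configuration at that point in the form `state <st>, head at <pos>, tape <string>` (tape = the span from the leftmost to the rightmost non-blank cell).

state=s0 head=0 tape=[#]1010   (s0,#)→(s2,0,right)
state=s2 head=1 tape=0[1]010   (s2,1)→(s1,0,left)
state=s1 head=0 tape=[0]0010   (s1,0)→(s3,#,right)
state=s3 head=1 tape=#[0]010   (s3,0)→(s0,#,right)
state=s0 head=2 tape=##[0]10   (s0,0)→(s2,1,right)
state=s2 head=3 tape=##1[1]0   (s2,1)→(s1,0,left)
state=s1 head=2 tape=##[1]00   (s1,1)→(s0,#,left)
state=s0 head=1 tape=#[#]#00   (s0,#)→(s2,0,right)
state=s2 head=2 tape=#0[#]00   (s2,#)→(s2,#,left)
state=s2 head=1 tape=#[0]#00   (s2,0)→(s1,#,left)
state=s1 head=0 tape=[#]##00   (s1,#)→(s0,#,right)
state=s0 head=1 tape=#[#]#00   (s0,#)→(s2,0,right)
state=s2 head=2 tape=#0[#]00   (s2,#)→(s2,#,left)
state=s2 head=1 tape=#[0]#00   (s2,0)→(s1,#,left)
state=s1 head=0 tape=[#]##00   (s1,#)→(s0,#,right)
state=s0 head=1 tape=#[#]#00   (s0,#)→(s2,0,right)
state=s2 head=2 tape=#0[#]00   (s2,#)→(s2,#,left)
state=s2 head=1 tape=#[0]#00
After 17 steps: state s2, head at 1, tape #0#00.

state s2, head at 1, tape #0#00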